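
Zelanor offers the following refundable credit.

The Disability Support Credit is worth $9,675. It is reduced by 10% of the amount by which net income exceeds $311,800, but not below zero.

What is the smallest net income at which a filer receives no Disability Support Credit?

$408,550

The credit falls by 10% of each dollar above $311,800, so it reaches zero when the excess is $9,675 / 10% = $96,750: income = $311,800 + $96,750 = $408,550.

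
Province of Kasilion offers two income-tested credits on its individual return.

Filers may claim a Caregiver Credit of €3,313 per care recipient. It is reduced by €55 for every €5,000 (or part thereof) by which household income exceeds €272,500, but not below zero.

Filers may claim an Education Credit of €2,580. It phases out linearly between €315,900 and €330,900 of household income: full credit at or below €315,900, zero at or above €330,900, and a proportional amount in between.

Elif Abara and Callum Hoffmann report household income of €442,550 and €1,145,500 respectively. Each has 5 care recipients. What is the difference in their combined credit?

Elif (€442,550): Caregiver Credit: base = 5 × €3,313 = €16,565. income exceeds €272,500 by €170,050, which is 35 full-or-partial €5,000 increments; reduction = 35 × €55 = €1,925, leaving €14,640. Education Credit: €442,550 is at or above €330,900, so the credit is €0. total €14,640 + €0 = €14,640
Callum (€1,145,500): Caregiver Credit: base = 5 × €3,313 = €16,565. income exceeds €272,500 by €873,000, which is 175 full-or-partial €5,000 increments; reduction = 175 × €55 = €9,625, leaving €6,940. Education Credit: €1,145,500 is at or above €330,900, so the credit is €0. total €6,940 + €0 = €6,940
Difference: |€14,640 − €6,940| = €7,700.

€7,700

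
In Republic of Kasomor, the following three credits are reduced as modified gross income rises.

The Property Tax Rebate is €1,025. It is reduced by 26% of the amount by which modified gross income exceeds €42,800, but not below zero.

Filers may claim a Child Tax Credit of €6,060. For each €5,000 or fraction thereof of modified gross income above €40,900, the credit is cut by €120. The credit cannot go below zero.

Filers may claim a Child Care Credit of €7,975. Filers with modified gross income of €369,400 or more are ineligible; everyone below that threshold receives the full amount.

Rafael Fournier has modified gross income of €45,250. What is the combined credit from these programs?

Property Tax Rebate: 26% of the €2,450 excess over €42,800 is €637; credit = €1,025 − €637 = €388.
Child Tax Credit: income exceeds €40,900 by €4,350, which is 1 full-or-partial €5,000 increment; reduction = 1 × €120 = €120, leaving €5,940.
Child Care Credit: €45,250 is below the €369,400 cutoff, so the full €7,975 applies.
Total: €388 + €5,940 + €7,975 = €14,303.

€14,303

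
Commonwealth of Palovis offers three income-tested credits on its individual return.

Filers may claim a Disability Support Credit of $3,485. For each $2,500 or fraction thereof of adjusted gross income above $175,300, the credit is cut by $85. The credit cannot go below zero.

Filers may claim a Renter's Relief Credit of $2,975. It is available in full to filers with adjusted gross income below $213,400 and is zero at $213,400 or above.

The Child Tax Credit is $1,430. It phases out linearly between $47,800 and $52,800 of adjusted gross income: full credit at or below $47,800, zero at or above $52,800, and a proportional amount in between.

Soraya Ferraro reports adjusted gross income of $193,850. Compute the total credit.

Disability Support Credit: income exceeds $175,300 by $18,550, which is 8 full-or-partial $2,500 increments; reduction = 8 × $85 = $680, leaving $2,805.
Renter's Relief Credit: $193,850 is below the $213,400 cutoff, so the full $2,975 applies.
Child Tax Credit: $193,850 is at or above $52,800, so the credit is $0.
Total: $2,805 + $2,975 + $0 = $5,780.

$5,780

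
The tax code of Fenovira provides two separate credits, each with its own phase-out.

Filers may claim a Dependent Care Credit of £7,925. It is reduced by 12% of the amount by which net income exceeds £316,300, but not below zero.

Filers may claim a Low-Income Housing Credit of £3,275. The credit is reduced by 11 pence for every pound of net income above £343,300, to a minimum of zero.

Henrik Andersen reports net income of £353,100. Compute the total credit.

Dependent Care Credit: 12% of the £36,800 excess over £316,300 is £4,416; credit = £7,925 − £4,416 = £3,509.
Low-Income Housing Credit: 11% of the £9,800 excess over £343,300 is £1,078; credit = £3,275 − £1,078 = £2,197.
Total: £3,509 + £2,197 = £5,706.

£5,706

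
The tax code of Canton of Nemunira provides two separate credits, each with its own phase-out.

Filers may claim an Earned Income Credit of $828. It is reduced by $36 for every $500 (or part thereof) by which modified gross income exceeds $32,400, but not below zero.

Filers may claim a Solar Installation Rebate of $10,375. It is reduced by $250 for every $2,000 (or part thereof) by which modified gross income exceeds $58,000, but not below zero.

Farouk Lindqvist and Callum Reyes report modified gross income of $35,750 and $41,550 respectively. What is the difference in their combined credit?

Farouk ($35,750): Earned Income Credit: income exceeds $32,400 by $3,350, which is 7 full-or-partial $500 increments; reduction = 7 × $36 = $252, leaving $576. Solar Installation Rebate: $35,750 is at or below the $58,000 threshold, so the full $10,375 applies. total $576 + $10,375 = $10,951
Callum ($41,550): Earned Income Credit: income exceeds $32,400 by $9,150, which is 19 full-or-partial $500 increments; reduction = 19 × $36 = $684, leaving $144. Solar Installation Rebate: $41,550 is at or below the $58,000 threshold, so the full $10,375 applies. total $144 + $10,375 = $10,519
Difference: |$10,951 − $10,519| = $432.

$432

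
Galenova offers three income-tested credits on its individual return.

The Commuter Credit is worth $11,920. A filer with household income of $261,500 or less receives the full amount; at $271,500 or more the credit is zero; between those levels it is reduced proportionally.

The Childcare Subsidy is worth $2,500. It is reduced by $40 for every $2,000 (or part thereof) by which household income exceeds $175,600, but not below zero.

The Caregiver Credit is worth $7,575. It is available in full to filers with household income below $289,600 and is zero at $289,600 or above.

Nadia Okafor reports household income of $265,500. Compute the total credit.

$15,427

Commuter Credit: $265,500 is $4,000 into a $10,000 phase-out range, leaving 6,000/10,000 of the credit: $11,920 × 6,000/10,000 = $7,152.
Childcare Subsidy: income exceeds $175,600 by $89,900, which is 45 full-or-partial $2,000 increments; reduction = 45 × $40 = $1,800, leaving $700.
Caregiver Credit: $265,500 is below the $289,600 cutoff, so the full $7,575 applies.
Total: $7,152 + $700 + $7,575 = $15,427.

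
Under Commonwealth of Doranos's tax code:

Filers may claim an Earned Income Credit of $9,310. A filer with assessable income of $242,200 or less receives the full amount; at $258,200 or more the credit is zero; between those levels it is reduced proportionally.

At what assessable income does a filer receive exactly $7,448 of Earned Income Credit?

$7,448 is 7,448/9,310 of the full $9,310, so 1,862/9,310 of the $16,000 range has been used: income = $242,200 + $16,000 × 1,862/9,310 = $245,400.

$245,400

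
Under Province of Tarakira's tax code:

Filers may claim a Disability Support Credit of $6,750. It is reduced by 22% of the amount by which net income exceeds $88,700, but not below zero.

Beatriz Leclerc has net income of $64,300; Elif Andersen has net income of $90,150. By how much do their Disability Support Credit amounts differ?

$319

Beatriz ($64,300): Disability Support Credit: $64,300 is at or below the $88,700 threshold, so the full $6,750 applies.
Elif ($90,150): Disability Support Credit: 22% of the $1,450 excess over $88,700 is $319; credit = $6,750 − $319 = $6,431.
Difference: |$6,750 − $6,431| = $319.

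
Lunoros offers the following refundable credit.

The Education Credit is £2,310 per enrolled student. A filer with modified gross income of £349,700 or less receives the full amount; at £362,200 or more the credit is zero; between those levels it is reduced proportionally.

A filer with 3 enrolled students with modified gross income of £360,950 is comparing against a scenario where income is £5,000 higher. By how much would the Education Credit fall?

£693

At £360,950 — base = 3 × £2,310 = £6,930. £360,950 is £11,250 into a £12,500 phase-out range, leaving 1,250/12,500 of the credit: £6,930 × 1,250/12,500 = £693.
At £365,950 — base = 3 × £2,310 = £6,930. £365,950 is at or above £362,200, so the credit is £0.
Lost: £693 − £0 = £693.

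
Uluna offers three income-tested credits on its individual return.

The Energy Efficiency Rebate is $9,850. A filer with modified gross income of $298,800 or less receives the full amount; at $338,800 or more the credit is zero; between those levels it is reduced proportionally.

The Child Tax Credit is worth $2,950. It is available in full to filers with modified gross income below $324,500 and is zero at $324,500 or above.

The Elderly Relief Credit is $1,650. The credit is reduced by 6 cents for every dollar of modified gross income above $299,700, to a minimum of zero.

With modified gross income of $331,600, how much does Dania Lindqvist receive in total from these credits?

$1,773

Energy Efficiency Rebate: $331,600 is $32,800 into a $40,000 phase-out range, leaving 7,200/40,000 of the credit: $9,850 × 7,200/40,000 = $1,773.
Child Tax Credit: $331,600 meets or exceeds the $324,500 cutoff, so the credit is $0.
Elderly Relief Credit: 6% of the $31,900 excess over $299,700 is $1,914 ≥ base, so the credit is $0.
Total: $1,773 + $0 + $0 = $1,773.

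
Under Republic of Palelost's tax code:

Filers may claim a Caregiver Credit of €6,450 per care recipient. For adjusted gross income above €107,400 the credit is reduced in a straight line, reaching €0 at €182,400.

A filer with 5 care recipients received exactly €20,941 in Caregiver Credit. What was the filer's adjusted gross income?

€133,700

Full credit = 5 × €6,450 = €32,250.
€20,941 is 20,941/32,250 of the full €32,250, so 11,309/32,250 of the €75,000 range has been used: income = €107,400 + €75,000 × 11,309/32,250 = €133,700.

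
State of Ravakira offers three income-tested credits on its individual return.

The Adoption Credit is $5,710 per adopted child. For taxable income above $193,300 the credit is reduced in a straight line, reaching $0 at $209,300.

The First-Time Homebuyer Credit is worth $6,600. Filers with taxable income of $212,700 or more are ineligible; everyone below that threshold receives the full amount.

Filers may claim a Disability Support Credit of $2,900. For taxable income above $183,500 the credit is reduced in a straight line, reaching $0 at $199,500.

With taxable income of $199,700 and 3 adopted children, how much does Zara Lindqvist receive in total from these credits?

Adoption Credit: base = 3 × $5,710 = $17,130. $199,700 is $6,400 into a $16,000 phase-out range, leaving 9,600/16,000 of the credit: $17,130 × 9,600/16,000 = $10,278.
First-Time Homebuyer Credit: $199,700 is below the $212,700 cutoff, so the full $6,600 applies.
Disability Support Credit: $199,700 is at or above $199,500, so the credit is $0.
Total: $10,278 + $6,600 + $0 = $16,878.

$16,878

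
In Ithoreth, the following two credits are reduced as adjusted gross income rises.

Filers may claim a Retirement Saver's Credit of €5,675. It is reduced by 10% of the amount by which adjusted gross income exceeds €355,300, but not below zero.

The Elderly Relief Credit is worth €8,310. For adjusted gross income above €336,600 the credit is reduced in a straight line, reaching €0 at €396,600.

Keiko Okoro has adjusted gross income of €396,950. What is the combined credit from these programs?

Retirement Saver's Credit: 10% of the €41,650 excess over €355,300 is €4,165; credit = €5,675 − €4,165 = €1,510.
Elderly Relief Credit: €396,950 is at or above €396,600, so the credit is €0.
Total: €1,510 + €0 = €1,510.

€1,510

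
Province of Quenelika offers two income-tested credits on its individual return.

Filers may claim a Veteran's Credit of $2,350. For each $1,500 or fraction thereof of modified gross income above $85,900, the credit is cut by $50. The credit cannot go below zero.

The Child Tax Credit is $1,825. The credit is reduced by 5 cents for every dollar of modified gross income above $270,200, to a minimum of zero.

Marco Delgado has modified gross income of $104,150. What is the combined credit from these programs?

$3,525

Veteran's Credit: income exceeds $85,900 by $18,250, which is 13 full-or-partial $1,500 increments; reduction = 13 × $50 = $650, leaving $1,700.
Child Tax Credit: $104,150 is at or below the $270,200 threshold, so the full $1,825 applies.
Total: $1,700 + $1,825 = $3,525.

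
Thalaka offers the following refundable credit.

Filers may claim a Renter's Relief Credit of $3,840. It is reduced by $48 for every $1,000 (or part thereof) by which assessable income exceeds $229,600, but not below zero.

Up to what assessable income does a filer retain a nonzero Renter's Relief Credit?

After 79 increments the reduction is 79 × $48 = $3,792, leaving $48; one more increment wipes it out. Increment 79 ends at excess 79 × $1,000 = $79,000, so the highest qualifying income is $229,600 + $79,000 = $308,600.

$308,600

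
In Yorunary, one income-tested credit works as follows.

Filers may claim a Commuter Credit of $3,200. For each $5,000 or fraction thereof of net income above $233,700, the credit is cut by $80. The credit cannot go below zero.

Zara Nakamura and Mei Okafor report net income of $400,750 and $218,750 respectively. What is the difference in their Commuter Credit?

Zara ($400,750): Commuter Credit: income exceeds $233,700 by $167,050, which is 34 full-or-partial $5,000 increments; reduction = 34 × $80 = $2,720, leaving $480.
Mei ($218,750): Commuter Credit: $218,750 is at or below the $233,700 threshold, so the full $3,200 applies.
Difference: |$480 − $3,200| = $2,720.

$2,720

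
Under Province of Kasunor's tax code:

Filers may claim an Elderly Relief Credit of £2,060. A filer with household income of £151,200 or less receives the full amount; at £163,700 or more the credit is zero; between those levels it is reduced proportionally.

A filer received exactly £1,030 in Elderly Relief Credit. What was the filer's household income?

£1,030 is 1,030/2,060 of the full £2,060, so 1,030/2,060 of the £12,500 range has been used: income = £151,200 + £12,500 × 1,030/2,060 = £157,450.

£157,450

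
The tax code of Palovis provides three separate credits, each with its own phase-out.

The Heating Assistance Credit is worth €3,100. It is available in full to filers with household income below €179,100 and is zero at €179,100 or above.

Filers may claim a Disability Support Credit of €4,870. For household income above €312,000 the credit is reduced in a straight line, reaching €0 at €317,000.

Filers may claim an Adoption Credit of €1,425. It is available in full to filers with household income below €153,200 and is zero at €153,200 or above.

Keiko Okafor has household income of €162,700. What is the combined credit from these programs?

Heating Assistance Credit: €162,700 is below the €179,100 cutoff, so the full €3,100 applies.
Disability Support Credit: €162,700 is at or below the €312,000 threshold, so the full €4,870 applies.
Adoption Credit: €162,700 meets or exceeds the €153,200 cutoff, so the credit is €0.
Total: €3,100 + €4,870 + €0 = €7,970.

€7,970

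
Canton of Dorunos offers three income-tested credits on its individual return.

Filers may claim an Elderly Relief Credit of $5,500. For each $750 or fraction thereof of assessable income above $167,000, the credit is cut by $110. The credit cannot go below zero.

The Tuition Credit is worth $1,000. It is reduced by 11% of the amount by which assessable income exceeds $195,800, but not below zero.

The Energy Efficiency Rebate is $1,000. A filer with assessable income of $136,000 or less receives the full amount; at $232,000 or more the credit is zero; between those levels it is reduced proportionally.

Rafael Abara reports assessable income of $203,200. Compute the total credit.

Elderly Relief Credit: income exceeds $167,000 by $36,200, which is 49 full-or-partial $750 increments; reduction = 49 × $110 = $5,390, leaving $110.
Tuition Credit: 11% of the $7,400 excess over $195,800 is $814; credit = $1,000 − $814 = $186.
Energy Efficiency Rebate: $203,200 is $67,200 into a $96,000 phase-out range, leaving 28,800/96,000 of the credit: $1,000 × 28,800/96,000 = $300.
Total: $110 + $186 + $300 = $596.

$596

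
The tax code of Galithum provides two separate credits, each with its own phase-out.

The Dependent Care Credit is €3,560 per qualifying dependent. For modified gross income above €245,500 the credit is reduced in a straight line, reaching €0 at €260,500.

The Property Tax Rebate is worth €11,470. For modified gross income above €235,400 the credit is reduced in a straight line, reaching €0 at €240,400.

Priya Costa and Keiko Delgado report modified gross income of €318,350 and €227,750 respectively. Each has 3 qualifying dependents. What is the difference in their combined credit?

€22,150

Priya (€318,350): Dependent Care Credit: base = 3 × €3,560 = €10,680. €318,350 is at or above €260,500, so the credit is €0. Property Tax Rebate: €318,350 is at or above €240,400, so the credit is €0. total €0 + €0 = €0
Keiko (€227,750): Dependent Care Credit: base = 3 × €3,560 = €10,680. €227,750 is at or below the €245,500 threshold, so the full €10,680 applies. Property Tax Rebate: €227,750 is at or below the €235,400 threshold, so the full €11,470 applies. total €10,680 + €11,470 = €22,150
Difference: |€0 − €22,150| = €22,150.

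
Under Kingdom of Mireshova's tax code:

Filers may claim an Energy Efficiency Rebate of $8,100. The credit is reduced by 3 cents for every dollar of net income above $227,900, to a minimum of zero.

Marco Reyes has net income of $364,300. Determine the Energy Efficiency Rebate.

$4,008

Energy Efficiency Rebate: 3% of the $136,400 excess over $227,900 is $4,092; credit = $8,100 − $4,092 = $4,008.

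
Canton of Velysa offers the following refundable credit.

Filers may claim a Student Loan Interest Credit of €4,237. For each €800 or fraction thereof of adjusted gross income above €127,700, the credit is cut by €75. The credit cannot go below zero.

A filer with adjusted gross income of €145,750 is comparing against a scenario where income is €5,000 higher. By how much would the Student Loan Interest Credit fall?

At €145,750 — income exceeds €127,700 by €18,050, which is 23 full-or-partial €800 increments; reduction = 23 × €75 = €1,725, leaving €2,512.
At €150,750 — income exceeds €127,700 by €23,050, which is 29 full-or-partial €800 increments; reduction = 29 × €75 = €2,175, leaving €2,062.
Lost: €2,512 − €2,062 = €450.

€450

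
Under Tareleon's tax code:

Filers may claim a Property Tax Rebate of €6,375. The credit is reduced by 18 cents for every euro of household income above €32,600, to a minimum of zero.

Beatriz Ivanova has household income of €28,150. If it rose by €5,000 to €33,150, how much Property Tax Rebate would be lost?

€99

At €28,150 — €28,150 is at or below the €32,600 threshold, so the full €6,375 applies.
At €33,150 — 18% of the €550 excess over €32,600 is €99; credit = €6,375 − €99 = €6,276.
Lost: €6,375 − €6,276 = €99.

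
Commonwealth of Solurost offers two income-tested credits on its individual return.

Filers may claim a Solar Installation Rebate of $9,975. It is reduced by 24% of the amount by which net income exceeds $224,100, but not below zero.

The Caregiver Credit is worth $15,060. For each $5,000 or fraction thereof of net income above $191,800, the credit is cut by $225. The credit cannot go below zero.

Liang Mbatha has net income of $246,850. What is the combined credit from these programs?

$16,875

Solar Installation Rebate: 24% of the $22,750 excess over $224,100 is $5,460; credit = $9,975 − $5,460 = $4,515.
Caregiver Credit: income exceeds $191,800 by $55,050, which is 12 full-or-partial $5,000 increments; reduction = 12 × $225 = $2,700, leaving $12,360.
Total: $4,515 + $12,360 = $16,875.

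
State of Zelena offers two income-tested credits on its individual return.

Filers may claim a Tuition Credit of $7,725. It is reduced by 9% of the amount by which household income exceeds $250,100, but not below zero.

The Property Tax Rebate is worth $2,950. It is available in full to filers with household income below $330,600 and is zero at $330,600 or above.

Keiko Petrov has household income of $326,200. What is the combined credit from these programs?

$3,826

Tuition Credit: 9% of the $76,100 excess over $250,100 is $6,849; credit = $7,725 − $6,849 = $876.
Property Tax Rebate: $326,200 is below the $330,600 cutoff, so the full $2,950 applies.
Total: $876 + $2,950 = $3,826.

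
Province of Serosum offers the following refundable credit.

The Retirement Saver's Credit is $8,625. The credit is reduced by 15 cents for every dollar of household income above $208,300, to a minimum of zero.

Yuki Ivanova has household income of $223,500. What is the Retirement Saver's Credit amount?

Retirement Saver's Credit: 15% of the $15,200 excess over $208,300 is $2,280; credit = $8,625 − $2,280 = $6,345.

$6,345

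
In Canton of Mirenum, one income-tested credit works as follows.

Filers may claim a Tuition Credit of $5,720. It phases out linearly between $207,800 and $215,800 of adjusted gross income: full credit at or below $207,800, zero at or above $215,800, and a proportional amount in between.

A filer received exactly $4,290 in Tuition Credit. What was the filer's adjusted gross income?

$4,290 is 4,290/5,720 of the full $5,720, so 1,430/5,720 of the $8,000 range has been used: income = $207,800 + $8,000 × 1,430/5,720 = $209,800.

$209,800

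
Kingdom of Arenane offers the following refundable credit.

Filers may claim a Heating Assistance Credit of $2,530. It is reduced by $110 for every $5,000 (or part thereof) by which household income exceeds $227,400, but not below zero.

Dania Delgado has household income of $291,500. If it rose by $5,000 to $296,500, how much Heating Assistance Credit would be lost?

At $291,500 — income exceeds $227,400 by $64,100, which is 13 full-or-partial $5,000 increments; reduction = 13 × $110 = $1,430, leaving $1,100.
At $296,500 — income exceeds $227,400 by $69,100, which is 14 full-or-partial $5,000 increments; reduction = 14 × $110 = $1,540, leaving $990.
Lost: $1,100 − $990 = $110.

$110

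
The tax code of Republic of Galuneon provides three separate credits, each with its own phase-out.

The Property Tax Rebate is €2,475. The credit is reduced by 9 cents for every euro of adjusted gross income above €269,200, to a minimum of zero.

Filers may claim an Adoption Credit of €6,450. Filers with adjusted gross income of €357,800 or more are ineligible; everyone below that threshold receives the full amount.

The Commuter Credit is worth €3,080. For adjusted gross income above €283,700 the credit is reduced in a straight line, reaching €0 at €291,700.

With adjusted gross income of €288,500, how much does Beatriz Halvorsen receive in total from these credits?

Property Tax Rebate: 9% of the €19,300 excess over €269,200 is €1,737; credit = €2,475 − €1,737 = €738.
Adoption Credit: €288,500 is below the €357,800 cutoff, so the full €6,450 applies.
Commuter Credit: €288,500 is €4,800 into a €8,000 phase-out range, leaving 3,200/8,000 of the credit: €3,080 × 3,200/8,000 = €1,232.
Total: €738 + €6,450 + €1,232 = €8,420.

€8,420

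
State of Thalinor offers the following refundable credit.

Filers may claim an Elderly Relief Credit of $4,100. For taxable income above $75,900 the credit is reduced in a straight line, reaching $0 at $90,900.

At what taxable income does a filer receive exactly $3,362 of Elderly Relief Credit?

$78,600

$3,362 is 3,362/4,100 of the full $4,100, so 738/4,100 of the $15,000 range has been used: income = $75,900 + $15,000 × 738/4,100 = $78,600.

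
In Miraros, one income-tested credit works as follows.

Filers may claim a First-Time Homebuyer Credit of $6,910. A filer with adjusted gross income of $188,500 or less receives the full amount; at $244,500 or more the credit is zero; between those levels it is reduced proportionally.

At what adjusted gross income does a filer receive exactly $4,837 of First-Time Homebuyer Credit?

$205,300

$4,837 is 4,837/6,910 of the full $6,910, so 2,073/6,910 of the $56,000 range has been used: income = $188,500 + $56,000 × 2,073/6,910 = $205,300.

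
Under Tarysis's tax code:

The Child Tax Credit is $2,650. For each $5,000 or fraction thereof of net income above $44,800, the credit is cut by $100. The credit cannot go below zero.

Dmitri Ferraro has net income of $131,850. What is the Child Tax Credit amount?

$850

Child Tax Credit: income exceeds $44,800 by $87,050, which is 18 full-or-partial $5,000 increments; reduction = 18 × $100 = $1,800, leaving $850.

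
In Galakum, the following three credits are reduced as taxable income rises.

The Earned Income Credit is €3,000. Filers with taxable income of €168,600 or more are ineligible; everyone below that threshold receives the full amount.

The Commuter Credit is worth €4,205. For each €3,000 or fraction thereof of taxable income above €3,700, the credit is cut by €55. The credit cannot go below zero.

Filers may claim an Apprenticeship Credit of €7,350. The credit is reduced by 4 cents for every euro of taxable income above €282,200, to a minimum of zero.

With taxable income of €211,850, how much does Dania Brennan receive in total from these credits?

€7,705

Earned Income Credit: €211,850 meets or exceeds the €168,600 cutoff, so the credit is €0.
Commuter Credit: income exceeds €3,700 by €208,150, which is 70 full-or-partial €3,000 increments; reduction = 70 × €55 = €3,850, leaving €355.
Apprenticeship Credit: €211,850 is at or below the €282,200 threshold, so the full €7,350 applies.
Total: €0 + €355 + €7,350 = €7,705.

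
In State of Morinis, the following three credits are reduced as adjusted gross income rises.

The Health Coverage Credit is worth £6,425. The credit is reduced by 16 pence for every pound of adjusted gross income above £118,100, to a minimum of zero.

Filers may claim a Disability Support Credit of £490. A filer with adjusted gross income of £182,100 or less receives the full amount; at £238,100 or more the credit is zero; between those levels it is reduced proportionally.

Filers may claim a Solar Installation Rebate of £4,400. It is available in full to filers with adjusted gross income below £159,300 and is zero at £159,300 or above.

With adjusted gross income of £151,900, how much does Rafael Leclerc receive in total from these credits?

Health Coverage Credit: 16% of the £33,800 excess over £118,100 is £5,408; credit = £6,425 − £5,408 = £1,017.
Disability Support Credit: £151,900 is at or below the £182,100 threshold, so the full £490 applies.
Solar Installation Rebate: £151,900 is below the £159,300 cutoff, so the full £4,400 applies.
Total: £1,017 + £490 + £4,400 = £5,907.

£5,907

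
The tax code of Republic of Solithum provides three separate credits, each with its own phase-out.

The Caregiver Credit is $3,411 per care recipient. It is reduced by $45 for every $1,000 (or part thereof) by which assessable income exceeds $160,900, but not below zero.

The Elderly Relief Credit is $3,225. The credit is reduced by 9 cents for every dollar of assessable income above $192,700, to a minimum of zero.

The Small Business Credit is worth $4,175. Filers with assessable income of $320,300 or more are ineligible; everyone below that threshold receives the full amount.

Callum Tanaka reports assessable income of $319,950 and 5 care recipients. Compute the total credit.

Caregiver Credit: base = 5 × $3,411 = $17,055. income exceeds $160,900 by $159,050, which is 160 full-or-partial $1,000 increments; reduction = 160 × $45 = $7,200, leaving $9,855.
Elderly Relief Credit: 9% of the $127,250 excess over $192,700 is $11,452.50 ≥ base, so the credit is $0.
Small Business Credit: $319,950 is below the $320,300 cutoff, so the full $4,175 applies.
Total: $9,855 + $0 + $4,175 = $14,030.

$14,030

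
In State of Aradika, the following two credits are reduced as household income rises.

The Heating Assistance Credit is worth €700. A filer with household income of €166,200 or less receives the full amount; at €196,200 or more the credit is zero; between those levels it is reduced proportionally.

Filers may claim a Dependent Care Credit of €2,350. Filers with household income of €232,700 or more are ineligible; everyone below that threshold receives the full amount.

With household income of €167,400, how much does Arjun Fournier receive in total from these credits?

€3,022

Heating Assistance Credit: €167,400 is €1,200 into a €30,000 phase-out range, leaving 28,800/30,000 of the credit: €700 × 28,800/30,000 = €672.
Dependent Care Credit: €167,400 is below the €232,700 cutoff, so the full €2,350 applies.
Total: €672 + €2,350 = €3,022.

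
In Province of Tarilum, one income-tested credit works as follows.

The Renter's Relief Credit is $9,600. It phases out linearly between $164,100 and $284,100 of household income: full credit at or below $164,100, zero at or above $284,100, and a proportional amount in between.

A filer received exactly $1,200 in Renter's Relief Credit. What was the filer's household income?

$1,200 is 1,200/9,600 of the full $9,600, so 8,400/9,600 of the $120,000 range has been used: income = $164,100 + $120,000 × 8,400/9,600 = $269,100.

$269,100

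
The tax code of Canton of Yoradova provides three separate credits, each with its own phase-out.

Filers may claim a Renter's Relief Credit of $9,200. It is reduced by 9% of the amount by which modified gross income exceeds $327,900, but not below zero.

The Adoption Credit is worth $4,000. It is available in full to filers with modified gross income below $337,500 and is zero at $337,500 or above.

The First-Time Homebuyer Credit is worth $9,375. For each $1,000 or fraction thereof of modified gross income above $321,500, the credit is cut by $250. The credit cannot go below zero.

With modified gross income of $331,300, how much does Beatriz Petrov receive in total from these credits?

$19,769

Renter's Relief Credit: 9% of the $3,400 excess over $327,900 is $306; credit = $9,200 − $306 = $8,894.
Adoption Credit: $331,300 is below the $337,500 cutoff, so the full $4,000 applies.
First-Time Homebuyer Credit: income exceeds $321,500 by $9,800, which is 10 full-or-partial $1,000 increments; reduction = 10 × $250 = $2,500, leaving $6,875.
Total: $8,894 + $4,000 + $6,875 = $19,769.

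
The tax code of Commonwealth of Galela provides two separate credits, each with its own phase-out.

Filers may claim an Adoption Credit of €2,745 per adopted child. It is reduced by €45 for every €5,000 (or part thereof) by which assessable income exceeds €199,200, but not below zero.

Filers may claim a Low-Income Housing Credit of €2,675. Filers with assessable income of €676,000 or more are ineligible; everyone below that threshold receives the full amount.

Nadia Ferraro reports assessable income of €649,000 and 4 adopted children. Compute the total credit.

€9,605

Adoption Credit: base = 4 × €2,745 = €10,980. income exceeds €199,200 by €449,800, which is 90 full-or-partial €5,000 increments; reduction = 90 × €45 = €4,050, leaving €6,930.
Low-Income Housing Credit: €649,000 is below the €676,000 cutoff, so the full €2,675 applies.
Total: €6,930 + €2,675 = €9,605.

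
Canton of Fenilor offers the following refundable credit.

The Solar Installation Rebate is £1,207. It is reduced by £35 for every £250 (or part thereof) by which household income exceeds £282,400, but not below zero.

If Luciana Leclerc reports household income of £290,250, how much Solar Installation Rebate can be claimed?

Solar Installation Rebate: income exceeds £282,400 by £7,850, which is 32 full-or-partial £250 increments; reduction = 32 × £35 = £1,120, leaving £87.

£87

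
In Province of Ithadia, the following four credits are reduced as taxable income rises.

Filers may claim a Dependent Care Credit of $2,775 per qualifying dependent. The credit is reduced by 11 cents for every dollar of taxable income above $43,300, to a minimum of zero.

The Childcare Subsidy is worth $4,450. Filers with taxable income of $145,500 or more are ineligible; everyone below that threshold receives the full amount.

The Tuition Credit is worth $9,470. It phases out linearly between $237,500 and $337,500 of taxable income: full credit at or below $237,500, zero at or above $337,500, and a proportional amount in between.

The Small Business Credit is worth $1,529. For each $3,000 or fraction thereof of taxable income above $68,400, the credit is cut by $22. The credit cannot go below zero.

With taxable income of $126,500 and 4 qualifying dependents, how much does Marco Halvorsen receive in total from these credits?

$16,957

Dependent Care Credit: base = 4 × $2,775 = $11,100. 11% of the $83,200 excess over $43,300 is $9,152; credit = $11,100 − $9,152 = $1,948.
Childcare Subsidy: $126,500 is below the $145,500 cutoff, so the full $4,450 applies.
Tuition Credit: $126,500 is at or below the $237,500 threshold, so the full $9,470 applies.
Small Business Credit: income exceeds $68,400 by $58,100, which is 20 full-or-partial $3,000 increments; reduction = 20 × $22 = $440, leaving $1,089.
Total: $1,948 + $4,450 + $9,470 + $1,089 = $16,957.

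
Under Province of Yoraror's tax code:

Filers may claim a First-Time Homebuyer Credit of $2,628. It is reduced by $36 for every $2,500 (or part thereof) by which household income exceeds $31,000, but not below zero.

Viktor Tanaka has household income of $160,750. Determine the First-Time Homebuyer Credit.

First-Time Homebuyer Credit: income exceeds $31,000 by $129,750, which is 52 full-or-partial $2,500 increments; reduction = 52 × $36 = $1,872, leaving $756.

$756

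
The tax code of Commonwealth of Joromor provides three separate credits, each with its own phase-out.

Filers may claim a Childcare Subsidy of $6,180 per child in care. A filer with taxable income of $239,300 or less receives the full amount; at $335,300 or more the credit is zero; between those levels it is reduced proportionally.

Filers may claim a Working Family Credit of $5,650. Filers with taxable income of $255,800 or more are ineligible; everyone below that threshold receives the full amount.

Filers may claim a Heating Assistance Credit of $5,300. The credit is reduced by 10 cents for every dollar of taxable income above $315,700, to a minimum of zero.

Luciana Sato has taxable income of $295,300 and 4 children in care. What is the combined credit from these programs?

Childcare Subsidy: base = 4 × $6,180 = $24,720. $295,300 is $56,000 into a $96,000 phase-out range, leaving 40,000/96,000 of the credit: $24,720 × 40,000/96,000 = $10,300.
Working Family Credit: $295,300 meets or exceeds the $255,800 cutoff, so the credit is $0.
Heating Assistance Credit: $295,300 is at or below the $315,700 threshold, so the full $5,300 applies.
Total: $10,300 + $0 + $5,300 = $15,600.

$15,600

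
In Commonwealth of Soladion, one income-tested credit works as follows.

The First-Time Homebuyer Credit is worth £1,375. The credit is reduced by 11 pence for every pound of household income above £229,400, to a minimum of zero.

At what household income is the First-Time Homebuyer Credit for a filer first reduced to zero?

The credit falls by 11% of each pound above £229,400, so it reaches zero when the excess is £1,375 / 11% = £12,500: income = £229,400 + £12,500 = £241,900.

£241,900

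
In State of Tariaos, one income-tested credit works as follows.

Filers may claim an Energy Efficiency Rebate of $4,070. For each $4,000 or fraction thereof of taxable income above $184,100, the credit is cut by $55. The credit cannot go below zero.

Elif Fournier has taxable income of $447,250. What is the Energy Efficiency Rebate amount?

Energy Efficiency Rebate: income exceeds $184,100 by $263,150, which is 66 full-or-partial $4,000 increments; reduction = 66 × $55 = $3,630, leaving $440.

$440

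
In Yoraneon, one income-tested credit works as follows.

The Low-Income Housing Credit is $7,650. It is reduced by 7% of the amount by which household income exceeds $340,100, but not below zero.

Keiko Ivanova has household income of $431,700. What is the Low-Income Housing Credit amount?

$1,238

Low-Income Housing Credit: 7% of the $91,600 excess over $340,100 is $6,412; credit = $7,650 − $6,412 = $1,238.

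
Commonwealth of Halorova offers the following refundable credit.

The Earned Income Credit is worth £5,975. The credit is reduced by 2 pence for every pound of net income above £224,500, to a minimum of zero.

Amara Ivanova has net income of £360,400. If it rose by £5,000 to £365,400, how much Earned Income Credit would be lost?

£100

At £360,400 — 2% of the £135,900 excess over £224,500 is £2,718; credit = £5,975 − £2,718 = £3,257.
At £365,400 — 2% of the £140,900 excess over £224,500 is £2,818; credit = £5,975 − £2,818 = £3,157.
Lost: £3,257 − £3,157 = £100.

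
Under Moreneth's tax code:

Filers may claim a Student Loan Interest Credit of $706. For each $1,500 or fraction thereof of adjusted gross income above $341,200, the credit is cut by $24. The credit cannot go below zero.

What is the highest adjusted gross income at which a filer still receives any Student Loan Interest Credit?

$384,700

After 29 increments the reduction is 29 × $24 = $696, leaving $10; one more increment wipes it out. Increment 29 ends at excess 29 × $1,500 = $43,500, so the highest qualifying income is $341,200 + $43,500 = $384,700.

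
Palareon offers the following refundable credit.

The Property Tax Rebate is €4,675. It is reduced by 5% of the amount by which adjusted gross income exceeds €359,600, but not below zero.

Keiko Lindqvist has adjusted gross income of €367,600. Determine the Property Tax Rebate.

€4,275

Property Tax Rebate: 5% of the €8,000 excess over €359,600 is €400; credit = €4,675 − €400 = €4,275.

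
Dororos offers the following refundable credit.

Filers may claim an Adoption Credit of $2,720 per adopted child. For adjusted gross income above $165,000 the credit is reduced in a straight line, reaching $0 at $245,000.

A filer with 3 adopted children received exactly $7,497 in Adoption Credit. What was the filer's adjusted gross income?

Full credit = 3 × $2,720 = $8,160.
$7,497 is 7,497/8,160 of the full $8,160, so 663/8,160 of the $80,000 range has been used: income = $165,000 + $80,000 × 663/8,160 = $171,500.

$171,500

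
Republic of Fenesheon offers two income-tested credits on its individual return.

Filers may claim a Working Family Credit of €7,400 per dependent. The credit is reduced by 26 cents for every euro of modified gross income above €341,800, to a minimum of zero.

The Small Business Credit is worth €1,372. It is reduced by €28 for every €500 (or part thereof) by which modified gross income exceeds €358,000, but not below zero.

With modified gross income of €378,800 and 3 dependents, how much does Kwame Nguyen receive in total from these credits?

€12,776

Working Family Credit: base = 3 × €7,400 = €22,200. 26% of the €37,000 excess over €341,800 is €9,620; credit = €22,200 − €9,620 = €12,580.
Small Business Credit: income exceeds €358,000 by €20,800, which is 42 full-or-partial €500 increments; reduction = 42 × €28 = €1,176, leaving €196.
Total: €12,580 + €196 = €12,776.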